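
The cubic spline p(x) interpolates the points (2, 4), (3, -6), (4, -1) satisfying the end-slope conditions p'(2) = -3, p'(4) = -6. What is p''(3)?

48

Let m_i = p''(x_i). Step sizes h_i = 1, 1; slopes of the chords Δ_i = (y_(i+1) - y_i)/h_i = -10, 5.
  1·m_0 + 4·m_1 + 1·m_2 = 6(Δ_1 - Δ_0) = 90
Clamped end conditions give two more equations: 2h_0·m_0 + h_0·m_1 = 6(Δ_0 - p'(2)) = -42 and h_1·m_1 + 2h_1·m_2 = 6(p'(4) - Δ_1) = -66.
Solving the tridiagonal system: m_0 = -45, m_1 = 48, m_2 = -57.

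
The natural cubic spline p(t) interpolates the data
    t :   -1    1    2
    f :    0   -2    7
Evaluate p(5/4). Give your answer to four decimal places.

-0.2969

Put σ_i = p'' at the i-th knot. Here h = (2, 1) and Δ = (-1, 9), so the interior equations h_(i-1)·σ_(i-1) + 2(h_(i-1)+h_i)·σ_i + h_i·σ_(i+1) = 6(Δ_i − Δ_(i-1)) read
  2·σ_0 + 6·σ_1 + 1·σ_2 = 6(Δ_1 - Δ_0) = 60
Natural end conditions: σ_0 = σ_2 = 0.
Solving the tridiagonal system: σ_0 = 0, σ_1 = 10, σ_2 = 0.
On [1, 2], p(t) = -2 + 17/3·(t - 1) + 5·(t - 1)² - 5/3·(t - 1)³.
With (t - 1) = 1/4: p(5/4) = -19/64.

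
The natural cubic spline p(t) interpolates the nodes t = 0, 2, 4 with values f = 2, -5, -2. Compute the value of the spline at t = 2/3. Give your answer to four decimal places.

With m_i denoting the second derivative at x_i, h_i = 2, 2, and Δ_i = (y_(i+1) − y_i)/h_i = -7/2, 3/2:
  2·m_0 + 8·m_1 + 2·m_2 = 6(Δ_1 - Δ_0) = 30
Natural end conditions: m_0 = m_2 = 0.
Hence m_0 = 0, m_1 = 15/4, m_2 = 0.
On [0, 2], p(t) = 2 - 19/4·t + 0·t² + 5/16·t³.
With t = 2/3: p(2/3) = -29/27.

-1.0741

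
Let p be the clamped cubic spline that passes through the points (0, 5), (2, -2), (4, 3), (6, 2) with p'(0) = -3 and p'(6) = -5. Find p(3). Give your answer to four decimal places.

With σ_i denoting the second derivative at x_i, h_i = 2, 2, 2, and Δ_i = (y_(i+1) − y_i)/h_i = -7/2, 5/2, -1/2:
  2·σ_0 + 8·σ_1 + 2·σ_2 = 6(Δ_1 - Δ_0) = 36
  2·σ_1 + 8·σ_2 + 2·σ_3 = 6(Δ_2 - Δ_1) = -18
Clamped end conditions give two more equations: 2h_0·σ_0 + h_0·σ_1 = 6(Δ_0 - p'(0)) = -3 and h_2·σ_2 + 2h_2·σ_3 = 6(p'(6) - Δ_2) = -27.
Forward elimination and back-substitution give σ_0 = -113/30, σ_1 = 181/30, σ_2 = -71/30, σ_3 = -167/30.
On [2, 4], p(x) = -2 - 11/15·(x - 2) + 181/60·(x - 2)² - 7/10·(x - 2)³.
With (x - 2) = 1: p(3) = -5/12.

-0.4167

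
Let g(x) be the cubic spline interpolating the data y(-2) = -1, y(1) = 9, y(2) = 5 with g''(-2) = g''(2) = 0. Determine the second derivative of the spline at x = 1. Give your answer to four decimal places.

Put m_i = g'' at the i-th knot. Here h = (3, 1) and Δ = (10/3, -4), so the interior equations h_(i-1)·m_(i-1) + 2(h_(i-1)+h_i)·m_i + h_i·m_(i+1) = 6(Δ_i − Δ_(i-1)) read
  3·m_0 + 8·m_1 + 1·m_2 = 6(Δ_1 - Δ_0) = -44
Natural end conditions: m_0 = m_2 = 0.
Forward elimination and back-substitution give m_0 = 0, m_1 = -11/2, m_2 = 0.

-5.5000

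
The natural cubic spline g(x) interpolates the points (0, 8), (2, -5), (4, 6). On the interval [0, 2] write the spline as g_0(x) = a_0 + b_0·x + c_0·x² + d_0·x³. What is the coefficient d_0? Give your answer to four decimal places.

Put m_i = g'' at the i-th knot. Here h = (2, 2) and Δ = (-13/2, 11/2), so the interior equations h_(i-1)·m_(i-1) + 2(h_(i-1)+h_i)·m_i + h_i·m_(i+1) = 6(Δ_i − Δ_(i-1)) read
  2·m_0 + 8·m_1 + 2·m_2 = 6(Δ_1 - Δ_0) = 72
Natural end conditions: m_0 = m_2 = 0.
Solving: m_0 = 0, m_1 = 9, m_2 = 0.
On [0, 2], with g_0(x) = a_0 + b_0·x + c_0·x² + d_0·x³: c_0 = m_0/2 = 0, d_0 = (m_1 - m_0)/(6h_0) = 3/4, b_0 = Δ_0 - h_0(2m_0 + m_1)/6 = -19/2.

0.7500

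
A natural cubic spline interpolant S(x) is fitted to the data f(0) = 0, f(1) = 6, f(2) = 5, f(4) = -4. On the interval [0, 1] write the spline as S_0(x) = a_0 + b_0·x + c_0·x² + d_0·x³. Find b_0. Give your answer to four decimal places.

Let m_i = S''(x_i). Step sizes h_i = 1, 1, 2; slopes of the chords Δ_i = (y_(i+1) - y_i)/h_i = 6, -1, -9/2.
  1·m_0 + 4·m_1 + 1·m_2 = 6(Δ_1 - Δ_0) = -42
  1·m_1 + 6·m_2 + 2·m_3 = 6(Δ_2 - Δ_1) = -21
Natural end conditions: m_0 = m_3 = 0.
Solving the tridiagonal system: m_0 = 0, m_1 = -231/23, m_2 = -42/23, m_3 = 0.
On [0, 1], with S_0(x) = a_0 + b_0·x + c_0·x² + d_0·x³: c_0 = m_0/2 = 0, d_0 = (m_1 - m_0)/(6h_0) = -77/46, b_0 = Δ_0 - h_0(2m_0 + m_1)/6 = 353/46.

7.6739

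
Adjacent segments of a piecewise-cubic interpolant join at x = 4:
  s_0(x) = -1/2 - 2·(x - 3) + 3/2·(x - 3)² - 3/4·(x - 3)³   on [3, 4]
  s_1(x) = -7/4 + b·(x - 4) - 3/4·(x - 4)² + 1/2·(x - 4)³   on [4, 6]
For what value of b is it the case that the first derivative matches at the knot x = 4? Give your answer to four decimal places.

s_0'(x) = -2 + 3·(x - 3) - 9/4·(x - 3)², so s_0'(4) = -5/4. On the right, s_1'(4) = b, so b = -5/4.

-1.2500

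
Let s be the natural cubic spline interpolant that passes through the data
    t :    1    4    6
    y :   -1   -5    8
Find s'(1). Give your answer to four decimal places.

Write m_i for s''(x_i). With h_i = 3, 2 and divided differences Δ_i = -4/3, 13/2, the continuity of s' gives the tridiagonal system
  3·m_0 + 10·m_1 + 2·m_2 = 6(Δ_1 - Δ_0) = 47
Natural end conditions: m_0 = m_2 = 0.
Hence m_0 = 0, m_1 = 47/10, m_2 = 0.
On [1, 4], s'(t) = b_0 + 2c_0·(t - 1) + 3d_0·(t - 1)² with b_0 = Δ_0 - h_0(2m_0 + m_1)/6 = -221/60, c_0 = m_0/2 = 0, d_0 = (m_1 - m_0)/(6h_0) = 47/180. So s'(1) = -221/60.

-3.6833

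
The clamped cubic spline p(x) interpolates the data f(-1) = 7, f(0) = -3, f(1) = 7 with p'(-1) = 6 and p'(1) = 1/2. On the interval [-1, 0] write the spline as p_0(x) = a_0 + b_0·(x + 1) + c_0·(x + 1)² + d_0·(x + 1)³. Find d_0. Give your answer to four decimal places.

Let M_i = p''(x_i). Step sizes h_i = 1, 1; slopes of the chords Δ_i = (y_(i+1) - y_i)/h_i = -10, 10.
  1·M_0 + 4·M_1 + 1·M_2 = 6(Δ_1 - Δ_0) = 120
Clamped end conditions give two more equations: 2h_0·M_0 + h_0·M_1 = 6(Δ_0 - p'(-1)) = -96 and h_1·M_1 + 2h_1·M_2 = 6(p'(1) - Δ_1) = -57.
Solving: M_0 = -323/4, M_1 = 131/2, M_2 = -245/4.
On [-1, 0], with p_0(x) = a_0 + b_0·(x + 1) + c_0·(x + 1)² + d_0·(x + 1)³: c_0 = M_0/2 = -323/8, d_0 = (M_1 - M_0)/(6h_0) = 195/8, b_0 = Δ_0 - h_0(2M_0 + M_1)/6 = 6.

24.3750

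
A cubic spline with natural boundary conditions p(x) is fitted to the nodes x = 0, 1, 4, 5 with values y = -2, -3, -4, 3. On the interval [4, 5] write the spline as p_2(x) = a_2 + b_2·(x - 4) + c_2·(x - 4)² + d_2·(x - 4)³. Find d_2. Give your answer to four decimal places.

Put M_i = p'' at the i-th knot. Here h = (1, 3, 1) and Δ = (-1, -1/3, 7), so the interior equations h_(i-1)·M_(i-1) + 2(h_(i-1)+h_i)·M_i + h_i·M_(i+1) = 6(Δ_i − Δ_(i-1)) read
  1·M_0 + 8·M_1 + 3·M_2 = 6(Δ_1 - Δ_0) = 4
  3·M_1 + 8·M_2 + 1·M_3 = 6(Δ_2 - Δ_1) = 44
Natural end conditions: M_0 = M_3 = 0.
Solving: M_0 = 0, M_1 = -20/11, M_2 = 68/11, M_3 = 0.
On [4, 5], with p_2(x) = a_2 + b_2·(x - 4) + c_2·(x - 4)² + d_2·(x - 4)³: c_2 = M_2/2 = 34/11, d_2 = (M_3 - M_2)/(6h_2) = -34/33, b_2 = Δ_2 - h_2(2M_2 + M_3)/6 = 163/33.

-1.0303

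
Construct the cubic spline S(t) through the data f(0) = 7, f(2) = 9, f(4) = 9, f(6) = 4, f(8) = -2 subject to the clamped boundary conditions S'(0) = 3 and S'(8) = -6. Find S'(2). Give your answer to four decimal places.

Write m_i for S''(x_i). With h_i = 2, 2, 2, 2 and divided differences Δ_i = 1, 0, -5/2, -3, the continuity of S' gives the tridiagonal system
  2·m_0 + 8·m_1 + 2·m_2 = 6(Δ_1 - Δ_0) = -6
  2·m_1 + 8·m_2 + 2·m_3 = 6(Δ_2 - Δ_1) = -15
  2·m_2 + 8·m_3 + 2·m_4 = 6(Δ_3 - Δ_2) = -3
Clamped end conditions give two more equations: 2h_0·m_0 + h_0·m_1 = 6(Δ_0 - S'(0)) = -12 and h_3·m_3 + 2h_3·m_4 = 6(S'(8) - Δ_3) = -18.
Solving the tridiagonal system: m_0 = -375/112, m_1 = 39/56, m_2 = -39/16, m_3 = 87/56, m_4 = -591/112.
On [2, 4], S'(t) = b_1 + 2c_1·(t - 2) + 3d_1·(t - 2)² with b_1 = Δ_1 - h_1(2m_1 + m_2)/6 = 39/112, c_1 = m_1/2 = 39/112, d_1 = (m_2 - m_1)/(6h_1) = -117/448. So S'(2) = 39/112.

0.3482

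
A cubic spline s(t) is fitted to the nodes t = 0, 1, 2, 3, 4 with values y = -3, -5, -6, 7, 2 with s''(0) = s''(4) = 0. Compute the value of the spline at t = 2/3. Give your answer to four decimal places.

-3.9431

Put M_i = s'' at the i-th knot. Here h = (1, 1, 1, 1) and Δ = (-2, -1, 13, -5), so the interior equations h_(i-1)·M_(i-1) + 2(h_(i-1)+h_i)·M_i + h_i·M_(i+1) = 6(Δ_i − Δ_(i-1)) read
  1·M_0 + 4·M_1 + 1·M_2 = 6(Δ_1 - Δ_0) = 6
  1·M_1 + 4·M_2 + 1·M_3 = 6(Δ_2 - Δ_1) = 84
  1·M_2 + 4·M_3 + 1·M_4 = 6(Δ_3 - Δ_2) = -108
Natural end conditions: M_0 = M_4 = 0.
Forward elimination and back-substitution give M_0 = 0, M_1 = -177/28, M_2 = 219/7, M_3 = -975/28, M_4 = 0.
On [0, 1], s(t) = -3 - 53/56·t + 0·t² - 59/56·t³.
With t = 2/3: s(2/3) = -2981/756.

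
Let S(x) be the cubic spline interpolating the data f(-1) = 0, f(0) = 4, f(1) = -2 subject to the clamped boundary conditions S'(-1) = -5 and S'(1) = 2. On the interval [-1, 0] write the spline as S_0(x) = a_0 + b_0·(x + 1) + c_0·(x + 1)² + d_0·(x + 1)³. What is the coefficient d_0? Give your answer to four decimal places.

Let m_i = S''(x_i). Step sizes h_i = 1, 1; slopes of the chords Δ_i = (y_(i+1) - y_i)/h_i = 4, -6.
  1·m_0 + 4·m_1 + 1·m_2 = 6(Δ_1 - Δ_0) = -60
Clamped end conditions give two more equations: 2h_0·m_0 + h_0·m_1 = 6(Δ_0 - S'(-1)) = 54 and h_1·m_1 + 2h_1·m_2 = 6(S'(1) - Δ_1) = 48.
Solving: m_0 = 91/2, m_1 = -37, m_2 = 85/2.
On [-1, 0], with S_0(x) = a_0 + b_0·(x + 1) + c_0·(x + 1)² + d_0·(x + 1)³: c_0 = m_0/2 = 91/4, d_0 = (m_1 - m_0)/(6h_0) = -55/4, b_0 = Δ_0 - h_0(2m_0 + m_1)/6 = -5.

-13.7500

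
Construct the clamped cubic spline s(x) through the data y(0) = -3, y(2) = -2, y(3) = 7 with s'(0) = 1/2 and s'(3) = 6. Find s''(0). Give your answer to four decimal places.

Let M_i = s''(x_i). Step sizes h_i = 2, 1; slopes of the chords Δ_i = (y_(i+1) - y_i)/h_i = 1/2, 9.
  2·M_0 + 6·M_1 + 1·M_2 = 6(Δ_1 - Δ_0) = 51
Clamped end conditions give two more equations: 2h_0·M_0 + h_0·M_1 = 6(Δ_0 - s'(0)) = 0 and h_1·M_1 + 2h_1·M_2 = 6(s'(3) - Δ_1) = -18.
Solving the tridiagonal system: M_0 = -20/3, M_1 = 40/3, M_2 = -47/3.

-6.6667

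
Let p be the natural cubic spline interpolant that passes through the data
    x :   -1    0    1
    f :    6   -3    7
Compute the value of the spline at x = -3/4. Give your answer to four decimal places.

2.6367

Let M_i = p''(x_i). Step sizes h_i = 1, 1; slopes of the chords Δ_i = (y_(i+1) - y_i)/h_i = -9, 10.
  1·M_0 + 4·M_1 + 1·M_2 = 6(Δ_1 - Δ_0) = 114
Natural end conditions: M_0 = M_2 = 0.
Solving: M_0 = 0, M_1 = 57/2, M_2 = 0.
On [-1, 0], p(x) = 6 - 55/4·(x + 1) + 0·(x + 1)² + 19/4·(x + 1)³.
With (x + 1) = 1/4: p(-3/4) = 675/256.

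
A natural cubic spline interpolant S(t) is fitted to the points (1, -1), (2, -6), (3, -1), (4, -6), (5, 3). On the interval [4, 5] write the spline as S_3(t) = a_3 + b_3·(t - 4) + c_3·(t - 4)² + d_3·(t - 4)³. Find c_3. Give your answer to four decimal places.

Put M_i = S'' at the i-th knot. Here h = (1, 1, 1, 1) and Δ = (-5, 5, -5, 9), so the interior equations h_(i-1)·M_(i-1) + 2(h_(i-1)+h_i)·M_i + h_i·M_(i+1) = 6(Δ_i − Δ_(i-1)) read
  1·M_0 + 4·M_1 + 1·M_2 = 6(Δ_1 - Δ_0) = 60
  1·M_1 + 4·M_2 + 1·M_3 = 6(Δ_2 - Δ_1) = -60
  1·M_2 + 4·M_3 + 1·M_4 = 6(Δ_3 - Δ_2) = 84
Natural end conditions: M_0 = M_4 = 0.
Solving: M_0 = 0, M_1 = 153/7, M_2 = -192/7, M_3 = 195/7, M_4 = 0.
On [4, 5], with S_3(t) = a_3 + b_3·(t - 4) + c_3·(t - 4)² + d_3·(t - 4)³: c_3 = M_3/2 = 195/14, d_3 = (M_4 - M_3)/(6h_3) = -65/14, b_3 = Δ_3 - h_3(2M_3 + M_4)/6 = -2/7.

13.9286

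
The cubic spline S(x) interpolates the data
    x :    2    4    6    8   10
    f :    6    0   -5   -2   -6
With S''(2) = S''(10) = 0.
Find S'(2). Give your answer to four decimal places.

-2.7857

Write σ_i for S''(x_i). With h_i = 2, 2, 2, 2 and divided differences Δ_i = -3, -5/2, 3/2, -2, the continuity of S' gives the tridiagonal system
  2·σ_0 + 8·σ_1 + 2·σ_2 = 6(Δ_1 - Δ_0) = 3
  2·σ_1 + 8·σ_2 + 2·σ_3 = 6(Δ_2 - Δ_1) = 24
  2·σ_2 + 8·σ_3 + 2·σ_4 = 6(Δ_3 - Δ_2) = -21
Natural end conditions: σ_0 = σ_4 = 0.
Forward elimination and back-substitution give σ_0 = 0, σ_1 = -9/14, σ_2 = 57/14, σ_3 = -51/14, σ_4 = 0.
On [2, 4], S'(x) = b_0 + 2c_0·(x - 2) + 3d_0·(x - 2)² with b_0 = Δ_0 - h_0(2σ_0 + σ_1)/6 = -39/14, c_0 = σ_0/2 = 0, d_0 = (σ_1 - σ_0)/(6h_0) = -3/56. So S'(2) = -39/14.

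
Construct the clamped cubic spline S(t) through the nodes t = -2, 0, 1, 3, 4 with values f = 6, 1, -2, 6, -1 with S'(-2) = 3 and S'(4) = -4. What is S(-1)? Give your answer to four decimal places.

5.5531

Write M_i for S''(x_i). With h_i = 2, 1, 2, 1 and divided differences Δ_i = -5/2, -3, 4, -7, the continuity of S' gives the tridiagonal system
  2·M_0 + 6·M_1 + 1·M_2 = 6(Δ_1 - Δ_0) = -3
  1·M_1 + 6·M_2 + 2·M_3 = 6(Δ_2 - Δ_1) = 42
  2·M_2 + 6·M_3 + 1·M_4 = 6(Δ_3 - Δ_2) = -66
Clamped end conditions give two more equations: 2h_0·M_0 + h_0·M_1 = 6(Δ_0 - S'(-2)) = -33 and h_3·M_3 + 2h_3·M_4 = 6(S'(4) - Δ_3) = 18.
Solving the tridiagonal system: M_0 = -3083/372, M_1 = 7/93, M_2 = 2441/186, M_3 = -1712/93, M_4 = 1693/93.
On [-2, 0], S(t) = 6 + 3·(t + 2) - 3083/744·(t + 2)² + 1037/1488·(t + 2)³.
With (t + 2) = 1: S(-1) = 8263/1488.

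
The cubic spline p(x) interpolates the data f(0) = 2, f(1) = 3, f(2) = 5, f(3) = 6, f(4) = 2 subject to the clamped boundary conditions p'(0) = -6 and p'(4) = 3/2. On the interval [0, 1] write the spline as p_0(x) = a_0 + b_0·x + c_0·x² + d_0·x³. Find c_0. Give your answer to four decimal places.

Write σ_i for p''(x_i). With h_i = 1, 1, 1, 1 and divided differences Δ_i = 1, 2, 1, -4, the continuity of p' gives the tridiagonal system
  1·σ_0 + 4·σ_1 + 1·σ_2 = 6(Δ_1 - Δ_0) = 6
  1·σ_1 + 4·σ_2 + 1·σ_3 = 6(Δ_2 - Δ_1) = -6
  1·σ_2 + 4·σ_3 + 1·σ_4 = 6(Δ_3 - Δ_2) = -30
Clamped end conditions give two more equations: 2h_0·σ_0 + h_0·σ_1 = 6(Δ_0 - p'(0)) = 42 and h_3·σ_3 + 2h_3·σ_4 = 6(p'(4) - Δ_3) = 33.
Hence σ_0 = 189/8, σ_1 = -21/4, σ_2 = 27/8, σ_3 = -57/4, σ_4 = 189/8.
On [0, 1], with p_0(x) = a_0 + b_0·x + c_0·x² + d_0·x³: c_0 = σ_0/2 = 189/16, d_0 = (σ_1 - σ_0)/(6h_0) = -77/16, b_0 = Δ_0 - h_0(2σ_0 + σ_1)/6 = -6.

11.8125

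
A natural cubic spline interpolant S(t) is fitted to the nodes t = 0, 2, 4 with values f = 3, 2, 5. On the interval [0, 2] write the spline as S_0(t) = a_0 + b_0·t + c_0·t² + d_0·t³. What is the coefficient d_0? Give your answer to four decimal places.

0.1250

Let M_i = S''(x_i). Step sizes h_i = 2, 2; slopes of the chords Δ_i = (y_(i+1) - y_i)/h_i = -1/2, 3/2.
  2·M_0 + 8·M_1 + 2·M_2 = 6(Δ_1 - Δ_0) = 12
Natural end conditions: M_0 = M_2 = 0.
Solving: M_0 = 0, M_1 = 3/2, M_2 = 0.
On [0, 2], with S_0(t) = a_0 + b_0·t + c_0·t² + d_0·t³: c_0 = M_0/2 = 0, d_0 = (M_1 - M_0)/(6h_0) = 1/8, b_0 = Δ_0 - h_0(2M_0 + M_1)/6 = -1.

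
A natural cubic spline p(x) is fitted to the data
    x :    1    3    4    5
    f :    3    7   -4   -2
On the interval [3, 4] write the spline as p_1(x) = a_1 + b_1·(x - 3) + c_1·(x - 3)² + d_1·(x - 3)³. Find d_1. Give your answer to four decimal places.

Write σ_i for p''(x_i). With h_i = 2, 1, 1 and divided differences Δ_i = 2, -11, 2, the continuity of p' gives the tridiagonal system
  2·σ_0 + 6·σ_1 + 1·σ_2 = 6(Δ_1 - Δ_0) = -78
  1·σ_1 + 4·σ_2 + 1·σ_3 = 6(Δ_2 - Δ_1) = 78
Natural end conditions: σ_0 = σ_3 = 0.
Hence σ_0 = 0, σ_1 = -390/23, σ_2 = 546/23, σ_3 = 0.
On [3, 4], with p_1(x) = a_1 + b_1·(x - 3) + c_1·(x - 3)² + d_1·(x - 3)³: c_1 = σ_1/2 = -195/23, d_1 = (σ_2 - σ_1)/(6h_1) = 156/23, b_1 = Δ_1 - h_1(2σ_1 + σ_2)/6 = -214/23.

6.7826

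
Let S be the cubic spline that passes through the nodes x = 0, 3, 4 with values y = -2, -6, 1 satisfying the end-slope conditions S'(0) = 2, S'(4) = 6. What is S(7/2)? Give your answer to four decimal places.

With m_i denoting the second derivative at x_i, h_i = 3, 1, and Δ_i = (y_(i+1) − y_i)/h_i = -4/3, 7:
  3·m_0 + 8·m_1 + 1·m_2 = 6(Δ_1 - Δ_0) = 50
Clamped end conditions give two more equations: 2h_0·m_0 + h_0·m_1 = 6(Δ_0 - S'(0)) = -20 and h_1·m_1 + 2h_1·m_2 = 6(S'(4) - Δ_1) = -6.
Solving: m_0 = -103/12, m_1 = 21/2, m_2 = -33/4.
On [3, 4], S(x) = -6 + 39/8·(x - 3) + 21/4·(x - 3)² - 25/8·(x - 3)³.
With (x - 3) = 1/2: S(7/2) = -169/64.

-2.6406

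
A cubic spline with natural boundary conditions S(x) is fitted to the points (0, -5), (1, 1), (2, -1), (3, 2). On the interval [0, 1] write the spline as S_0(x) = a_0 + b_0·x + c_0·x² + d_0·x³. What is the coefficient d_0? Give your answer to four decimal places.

-2.4667

Let σ_i = S''(x_i). Step sizes h_i = 1, 1, 1; slopes of the chords Δ_i = (y_(i+1) - y_i)/h_i = 6, -2, 3.
  1·σ_0 + 4·σ_1 + 1·σ_2 = 6(Δ_1 - Δ_0) = -48
  1·σ_1 + 4·σ_2 + 1·σ_3 = 6(Δ_2 - Δ_1) = 30
Natural end conditions: σ_0 = σ_3 = 0.
Hence σ_0 = 0, σ_1 = -74/5, σ_2 = 56/5, σ_3 = 0.
On [0, 1], with S_0(x) = a_0 + b_0·x + c_0·x² + d_0·x³: c_0 = σ_0/2 = 0, d_0 = (σ_1 - σ_0)/(6h_0) = -37/15, b_0 = Δ_0 - h_0(2σ_0 + σ_1)/6 = 127/15.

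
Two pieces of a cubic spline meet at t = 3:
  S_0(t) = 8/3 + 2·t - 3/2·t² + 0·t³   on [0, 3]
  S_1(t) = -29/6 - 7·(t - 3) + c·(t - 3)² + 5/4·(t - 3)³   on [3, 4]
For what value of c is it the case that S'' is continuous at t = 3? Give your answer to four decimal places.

S_0''(t) = -3 + 0·t, so S_0''(3) = -3. On the right, S_1''(3) = 2c, so c = -3/2.

-1.5000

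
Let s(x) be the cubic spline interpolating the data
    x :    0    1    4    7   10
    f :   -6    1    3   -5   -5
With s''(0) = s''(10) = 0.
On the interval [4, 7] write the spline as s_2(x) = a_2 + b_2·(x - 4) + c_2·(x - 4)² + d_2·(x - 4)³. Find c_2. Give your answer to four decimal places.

-0.4815

With M_i denoting the second derivative at x_i, h_i = 1, 3, 3, 3, and Δ_i = (y_(i+1) − y_i)/h_i = 7, 2/3, -8/3, 0:
  1·M_0 + 8·M_1 + 3·M_2 = 6(Δ_1 - Δ_0) = -38
  3·M_1 + 12·M_2 + 3·M_3 = 6(Δ_2 - Δ_1) = -20
  3·M_2 + 12·M_3 + 3·M_4 = 6(Δ_3 - Δ_2) = 16
Natural end conditions: M_0 = M_4 = 0.
Solving: M_0 = 0, M_1 = -79/18, M_2 = -26/27, M_3 = 85/54, M_4 = 0.
On [4, 7], with s_2(x) = a_2 + b_2·(x - 4) + c_2·(x - 4)² + d_2·(x - 4)³: c_2 = M_2/2 = -13/27, d_2 = (M_3 - M_2)/(6h_2) = 137/972, b_2 = Δ_2 - h_2(2M_2 + M_3)/6 = -269/108.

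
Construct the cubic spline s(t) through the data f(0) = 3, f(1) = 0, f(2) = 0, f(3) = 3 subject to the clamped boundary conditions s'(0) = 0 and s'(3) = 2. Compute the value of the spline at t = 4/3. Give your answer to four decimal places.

Put σ_i = s'' at the i-th knot. Here h = (1, 1, 1) and Δ = (-3, 0, 3), so the interior equations h_(i-1)·σ_(i-1) + 2(h_(i-1)+h_i)·σ_i + h_i·σ_(i+1) = 6(Δ_i − Δ_(i-1)) read
  1·σ_0 + 4·σ_1 + 1·σ_2 = 6(Δ_1 - Δ_0) = 18
  1·σ_1 + 4·σ_2 + 1·σ_3 = 6(Δ_2 - Δ_1) = 18
Clamped end conditions give two more equations: 2h_0·σ_0 + h_0·σ_1 = 6(Δ_0 - s'(0)) = -18 and h_2·σ_2 + 2h_2·σ_3 = 6(s'(3) - Δ_2) = -6.
Hence σ_0 = -184/15, σ_1 = 98/15, σ_2 = 62/15, σ_3 = -76/15.
On [1, 2], s(t) = 0 - 43/15·(t - 1) + 49/15·(t - 1)² - 2/5·(t - 1)³.
With (t - 1) = 1/3: s(4/3) = -82/135.

-0.6074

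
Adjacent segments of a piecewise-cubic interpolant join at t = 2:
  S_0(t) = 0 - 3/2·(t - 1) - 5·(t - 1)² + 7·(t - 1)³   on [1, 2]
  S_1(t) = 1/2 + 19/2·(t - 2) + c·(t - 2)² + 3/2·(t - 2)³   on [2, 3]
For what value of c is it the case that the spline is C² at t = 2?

16

S_0''(t) = -10 + 42·(t - 1), so S_0''(2) = 32. On the right, S_1''(2) = 2c, so c = 16.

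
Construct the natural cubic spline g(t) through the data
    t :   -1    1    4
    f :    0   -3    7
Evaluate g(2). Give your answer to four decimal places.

-1.2778

Put σ_i = g'' at the i-th knot. Here h = (2, 3) and Δ = (-3/2, 10/3), so the interior equations h_(i-1)·σ_(i-1) + 2(h_(i-1)+h_i)·σ_i + h_i·σ_(i+1) = 6(Δ_i − Δ_(i-1)) read
  2·σ_0 + 10·σ_1 + 3·σ_2 = 6(Δ_1 - Δ_0) = 29
Natural end conditions: σ_0 = σ_2 = 0.
Solving the tridiagonal system: σ_0 = 0, σ_1 = 29/10, σ_2 = 0.
On [1, 4], g(t) = -3 + 13/30·(t - 1) + 29/20·(t - 1)² - 29/180·(t - 1)³.
With (t - 1) = 1: g(2) = -23/18.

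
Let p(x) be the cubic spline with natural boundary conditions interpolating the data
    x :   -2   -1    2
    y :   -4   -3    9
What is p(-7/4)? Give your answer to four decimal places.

With M_i denoting the second derivative at x_i, h_i = 1, 3, and Δ_i = (y_(i+1) − y_i)/h_i = 1, 4:
  1·M_0 + 8·M_1 + 3·M_2 = 6(Δ_1 - Δ_0) = 18
Natural end conditions: M_0 = M_2 = 0.
Forward elimination and back-substitution give M_0 = 0, M_1 = 9/4, M_2 = 0.
On [-2, -1], p(x) = -4 + 5/8·(x + 2) + 0·(x + 2)² + 3/8·(x + 2)³.
With (x + 2) = 1/4: p(-7/4) = -1965/512.

-3.8379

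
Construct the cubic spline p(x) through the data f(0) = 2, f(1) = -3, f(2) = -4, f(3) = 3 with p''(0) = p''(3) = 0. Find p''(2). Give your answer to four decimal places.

Put m_i = p'' at the i-th knot. Here h = (1, 1, 1) and Δ = (-5, -1, 7), so the interior equations h_(i-1)·m_(i-1) + 2(h_(i-1)+h_i)·m_i + h_i·m_(i+1) = 6(Δ_i − Δ_(i-1)) read
  1·m_0 + 4·m_1 + 1·m_2 = 6(Δ_1 - Δ_0) = 24
  1·m_1 + 4·m_2 + 1·m_3 = 6(Δ_2 - Δ_1) = 48
Natural end conditions: m_0 = m_3 = 0.
Forward elimination and back-substitution give m_0 = 0, m_1 = 16/5, m_2 = 56/5, m_3 = 0.

11.2000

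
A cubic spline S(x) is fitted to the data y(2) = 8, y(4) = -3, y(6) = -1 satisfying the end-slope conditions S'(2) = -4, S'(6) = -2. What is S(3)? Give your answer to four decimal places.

Write m_i for S''(x_i). With h_i = 2, 2 and divided differences Δ_i = -11/2, 1, the continuity of S' gives the tridiagonal system
  2·m_0 + 8·m_1 + 2·m_2 = 6(Δ_1 - Δ_0) = 39
Clamped end conditions give two more equations: 2h_0·m_0 + h_0·m_1 = 6(Δ_0 - S'(2)) = -9 and h_1·m_1 + 2h_1·m_2 = 6(S'(6) - Δ_1) = -18.
Hence m_0 = -53/8, m_1 = 35/4, m_2 = -71/8.
On [2, 4], S(x) = 8 - 4·(x - 2) - 53/16·(x - 2)² + 41/32·(x - 2)³.
With (x - 2) = 1: S(3) = 63/32.

1.9688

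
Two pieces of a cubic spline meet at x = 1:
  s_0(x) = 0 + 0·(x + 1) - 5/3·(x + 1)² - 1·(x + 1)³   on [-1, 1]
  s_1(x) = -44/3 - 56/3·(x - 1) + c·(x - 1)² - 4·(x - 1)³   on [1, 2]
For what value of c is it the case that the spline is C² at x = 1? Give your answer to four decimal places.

s_0''(x) = -10/3 - 6·(x + 1), so s_0''(1) = -46/3. On the right, s_1''(1) = 2c, so c = -23/3.

-7.6667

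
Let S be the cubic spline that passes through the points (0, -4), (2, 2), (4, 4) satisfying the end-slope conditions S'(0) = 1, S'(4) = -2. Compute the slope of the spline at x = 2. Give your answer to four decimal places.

Put m_i = S'' at the i-th knot. Here h = (2, 2) and Δ = (3, 1), so the interior equations h_(i-1)·m_(i-1) + 2(h_(i-1)+h_i)·m_i + h_i·m_(i+1) = 6(Δ_i − Δ_(i-1)) read
  2·m_0 + 8·m_1 + 2·m_2 = 6(Δ_1 - Δ_0) = -12
Clamped end conditions give two more equations: 2h_0·m_0 + h_0·m_1 = 6(Δ_0 - S'(0)) = 12 and h_1·m_1 + 2h_1·m_2 = 6(S'(4) - Δ_1) = -18.
Solving: m_0 = 15/4, m_1 = -3/2, m_2 = -15/4.
On [2, 4], S'(x) = b_1 + 2c_1·(x - 2) + 3d_1·(x - 2)² with b_1 = Δ_1 - h_1(2m_1 + m_2)/6 = 13/4, c_1 = m_1/2 = -3/4, d_1 = (m_2 - m_1)/(6h_1) = -3/16. So S'(2) = 13/4.

3.2500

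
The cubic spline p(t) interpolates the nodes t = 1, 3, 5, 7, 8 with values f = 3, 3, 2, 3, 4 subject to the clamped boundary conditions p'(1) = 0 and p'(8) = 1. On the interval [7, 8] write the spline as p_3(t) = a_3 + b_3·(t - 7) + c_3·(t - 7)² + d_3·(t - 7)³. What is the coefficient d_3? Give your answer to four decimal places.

-0.0581

Write σ_i for p''(x_i). With h_i = 2, 2, 2, 1 and divided differences Δ_i = 0, -1/2, 1/2, 1, the continuity of p' gives the tridiagonal system
  2·σ_0 + 8·σ_1 + 2·σ_2 = 6(Δ_1 - Δ_0) = -3
  2·σ_1 + 8·σ_2 + 2·σ_3 = 6(Δ_2 - Δ_1) = 6
  2·σ_2 + 6·σ_3 + 1·σ_4 = 6(Δ_3 - Δ_2) = 3
Clamped end conditions give two more equations: 2h_0·σ_0 + h_0·σ_1 = 6(Δ_0 - p'(1)) = 0 and h_3·σ_3 + 2h_3·σ_4 = 6(p'(8) - Δ_3) = 0.
Solving the tridiagonal system: σ_0 = 29/86, σ_1 = -29/43, σ_2 = 37/43, σ_3 = 10/43, σ_4 = -5/43.
On [7, 8], with p_3(t) = a_3 + b_3·(t - 7) + c_3·(t - 7)² + d_3·(t - 7)³: c_3 = σ_3/2 = 5/43, d_3 = (σ_4 - σ_3)/(6h_3) = -5/86, b_3 = Δ_3 - h_3(2σ_3 + σ_4)/6 = 81/86.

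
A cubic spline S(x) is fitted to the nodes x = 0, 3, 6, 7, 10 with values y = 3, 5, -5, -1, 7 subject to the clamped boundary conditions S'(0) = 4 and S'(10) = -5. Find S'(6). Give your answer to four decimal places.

1.6038

Write m_i for S''(x_i). With h_i = 3, 3, 1, 3 and divided differences Δ_i = 2/3, -10/3, 4, 8/3, the continuity of S' gives the tridiagonal system
  3·m_0 + 12·m_1 + 3·m_2 = 6(Δ_1 - Δ_0) = -24
  3·m_1 + 8·m_2 + 1·m_3 = 6(Δ_2 - Δ_1) = 44
  1·m_2 + 8·m_3 + 3·m_4 = 6(Δ_3 - Δ_2) = -8
Clamped end conditions give two more equations: 2h_0·m_0 + h_0·m_1 = 6(Δ_0 - S'(0)) = -20 and h_3·m_3 + 2h_3·m_4 = 6(S'(10) - Δ_3) = -46.
Forward elimination and back-substitution give m_0 = -551/318, m_1 = -509/159, m_2 = 693/106, m_3 = 69/53, m_4 = -2645/318.
On [6, 7], S'(x) = b_2 + 2c_2·(x - 6) + 3d_2·(x - 6)² with b_2 = Δ_2 - h_2(2m_2 + m_3)/6 = 85/53, c_2 = m_2/2 = 693/212, d_2 = (m_3 - m_2)/(6h_2) = -185/212. So S'(6) = 85/53.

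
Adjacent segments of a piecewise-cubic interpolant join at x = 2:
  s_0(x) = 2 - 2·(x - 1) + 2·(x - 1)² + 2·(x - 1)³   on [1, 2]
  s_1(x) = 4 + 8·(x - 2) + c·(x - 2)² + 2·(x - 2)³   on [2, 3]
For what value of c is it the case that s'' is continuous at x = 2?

s_0''(x) = 4 + 12·(x - 1), so s_0''(2) = 16. On the right, s_1''(2) = 2c, so c = 8.

8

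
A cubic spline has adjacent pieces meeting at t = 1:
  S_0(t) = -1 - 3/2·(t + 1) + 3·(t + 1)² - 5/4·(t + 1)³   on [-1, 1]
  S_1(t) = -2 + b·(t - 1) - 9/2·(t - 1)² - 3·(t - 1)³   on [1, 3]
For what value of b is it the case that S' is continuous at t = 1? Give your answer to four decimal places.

-4.5000

S_0'(t) = -3/2 + 6·(t + 1) - 15/4·(t + 1)², so S_0'(1) = -9/2. On the right, S_1'(1) = b, so b = -9/2.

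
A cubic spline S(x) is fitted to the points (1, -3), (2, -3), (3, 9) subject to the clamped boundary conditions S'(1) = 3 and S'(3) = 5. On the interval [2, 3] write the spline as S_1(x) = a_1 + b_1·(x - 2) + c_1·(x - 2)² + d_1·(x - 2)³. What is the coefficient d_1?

With M_i denoting the second derivative at x_i, h_i = 1, 1, and Δ_i = (y_(i+1) − y_i)/h_i = 0, 12:
  1·M_0 + 4·M_1 + 1·M_2 = 6(Δ_1 - Δ_0) = 72
Clamped end conditions give two more equations: 2h_0·M_0 + h_0·M_1 = 6(Δ_0 - S'(1)) = -18 and h_1·M_1 + 2h_1·M_2 = 6(S'(3) - Δ_1) = -42.
Solving the tridiagonal system: M_0 = -26, M_1 = 34, M_2 = -38.
On [2, 3], with S_1(x) = a_1 + b_1·(x - 2) + c_1·(x - 2)² + d_1·(x - 2)³: c_1 = M_1/2 = 17, d_1 = (M_2 - M_1)/(6h_1) = -12, b_1 = Δ_1 - h_1(2M_1 + M_2)/6 = 7.

-12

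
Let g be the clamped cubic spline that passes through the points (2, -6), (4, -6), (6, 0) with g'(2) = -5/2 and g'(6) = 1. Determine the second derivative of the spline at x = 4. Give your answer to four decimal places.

2.7500

Put m_i = g'' at the i-th knot. Here h = (2, 2) and Δ = (0, 3), so the interior equations h_(i-1)·m_(i-1) + 2(h_(i-1)+h_i)·m_i + h_i·m_(i+1) = 6(Δ_i − Δ_(i-1)) read
  2·m_0 + 8·m_1 + 2·m_2 = 6(Δ_1 - Δ_0) = 18
Clamped end conditions give two more equations: 2h_0·m_0 + h_0·m_1 = 6(Δ_0 - g'(2)) = 15 and h_1·m_1 + 2h_1·m_2 = 6(g'(6) - Δ_1) = -12.
Solving: m_0 = 19/8, m_1 = 11/4, m_2 = -35/8.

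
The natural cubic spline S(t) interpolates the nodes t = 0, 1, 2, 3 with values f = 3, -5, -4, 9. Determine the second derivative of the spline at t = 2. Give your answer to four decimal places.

Put M_i = S'' at the i-th knot. Here h = (1, 1, 1) and Δ = (-8, 1, 13), so the interior equations h_(i-1)·M_(i-1) + 2(h_(i-1)+h_i)·M_i + h_i·M_(i+1) = 6(Δ_i − Δ_(i-1)) read
  1·M_0 + 4·M_1 + 1·M_2 = 6(Δ_1 - Δ_0) = 54
  1·M_1 + 4·M_2 + 1·M_3 = 6(Δ_2 - Δ_1) = 72
Natural end conditions: M_0 = M_3 = 0.
Solving: M_0 = 0, M_1 = 48/5, M_2 = 78/5, M_3 = 0.

15.6000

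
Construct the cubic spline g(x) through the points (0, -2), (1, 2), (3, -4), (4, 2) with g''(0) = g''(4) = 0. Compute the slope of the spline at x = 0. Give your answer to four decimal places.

Write σ_i for g''(x_i). With h_i = 1, 2, 1 and divided differences Δ_i = 4, -3, 6, the continuity of g' gives the tridiagonal system
  1·σ_0 + 6·σ_1 + 2·σ_2 = 6(Δ_1 - Δ_0) = -42
  2·σ_1 + 6·σ_2 + 1·σ_3 = 6(Δ_2 - Δ_1) = 54
Natural end conditions: σ_0 = σ_3 = 0.
Solving the tridiagonal system: σ_0 = 0, σ_1 = -45/4, σ_2 = 51/4, σ_3 = 0.
On [0, 1], g'(x) = b_0 + 2c_0·x + 3d_0·x² with b_0 = Δ_0 - h_0(2σ_0 + σ_1)/6 = 47/8, c_0 = σ_0/2 = 0, d_0 = (σ_1 - σ_0)/(6h_0) = -15/8. So g'(0) = 47/8.

5.8750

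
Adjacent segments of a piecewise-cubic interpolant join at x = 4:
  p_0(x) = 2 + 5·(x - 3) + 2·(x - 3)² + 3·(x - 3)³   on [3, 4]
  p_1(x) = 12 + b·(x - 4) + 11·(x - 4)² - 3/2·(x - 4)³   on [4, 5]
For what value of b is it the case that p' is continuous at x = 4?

p_0'(x) = 5 + 4·(x - 3) + 9·(x - 3)², so p_0'(4) = 18. On the right, p_1'(4) = b, so b = 18.

18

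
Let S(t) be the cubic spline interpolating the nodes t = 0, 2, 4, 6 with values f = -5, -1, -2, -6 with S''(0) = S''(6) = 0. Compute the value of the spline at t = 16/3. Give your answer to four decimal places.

-4.5284

With σ_i denoting the second derivative at x_i, h_i = 2, 2, 2, and Δ_i = (y_(i+1) − y_i)/h_i = 2, -1/2, -2:
  2·σ_0 + 8·σ_1 + 2·σ_2 = 6(Δ_1 - Δ_0) = -15
  2·σ_1 + 8·σ_2 + 2·σ_3 = 6(Δ_2 - Δ_1) = -9
Natural end conditions: σ_0 = σ_3 = 0.
Hence σ_0 = 0, σ_1 = -17/10, σ_2 = -7/10, σ_3 = 0.
On [4, 6], S(t) = -2 - 23/15·(t - 4) - 7/20·(t - 4)² + 7/120·(t - 4)³.
With (t - 4) = 4/3: S(16/3) = -1834/405.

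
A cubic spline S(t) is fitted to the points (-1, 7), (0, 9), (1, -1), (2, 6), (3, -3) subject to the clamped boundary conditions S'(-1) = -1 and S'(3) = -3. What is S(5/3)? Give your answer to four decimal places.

4.2169

Let σ_i = S''(x_i). Step sizes h_i = 1, 1, 1, 1; slopes of the chords Δ_i = (y_(i+1) - y_i)/h_i = 2, -10, 7, -9.
  1·σ_0 + 4·σ_1 + 1·σ_2 = 6(Δ_1 - Δ_0) = -72
  1·σ_1 + 4·σ_2 + 1·σ_3 = 6(Δ_2 - Δ_1) = 102
  1·σ_2 + 4·σ_3 + 1·σ_4 = 6(Δ_3 - Δ_2) = -96
Clamped end conditions give two more equations: 2h_0·σ_0 + h_0·σ_1 = 6(Δ_0 - S'(-1)) = 18 and h_3·σ_3 + 2h_3·σ_4 = 6(S'(3) - Δ_3) = 36.
Hence σ_0 = 190/7, σ_1 = -254/7, σ_2 = 46, σ_3 = -320/7, σ_4 = 286/7.
On [1, 2], S(t) = -1 - 5/7·(t - 1) + 23·(t - 1)² - 107/7·(t - 1)³.
With (t - 1) = 2/3: S(5/3) = 797/189.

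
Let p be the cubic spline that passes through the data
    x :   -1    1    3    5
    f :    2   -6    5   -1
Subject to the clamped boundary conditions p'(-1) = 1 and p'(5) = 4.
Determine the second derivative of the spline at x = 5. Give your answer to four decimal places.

Let m_i = p''(x_i). Step sizes h_i = 2, 2, 2; slopes of the chords Δ_i = (y_(i+1) - y_i)/h_i = -4, 11/2, -3.
  2·m_0 + 8·m_1 + 2·m_2 = 6(Δ_1 - Δ_0) = 57
  2·m_1 + 8·m_2 + 2·m_3 = 6(Δ_2 - Δ_1) = -51
Clamped end conditions give two more equations: 2h_0·m_0 + h_0·m_1 = 6(Δ_0 - p'(-1)) = -30 and h_2·m_2 + 2h_2·m_3 = 6(p'(5) - Δ_2) = 42.
Forward elimination and back-substitution give m_0 = -147/10, m_1 = 72/5, m_2 = -72/5, m_3 = 177/10.

17.7000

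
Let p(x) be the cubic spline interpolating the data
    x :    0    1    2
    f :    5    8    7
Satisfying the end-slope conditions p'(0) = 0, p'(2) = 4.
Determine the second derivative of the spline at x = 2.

Write M_i for p''(x_i). With h_i = 1, 1 and divided differences Δ_i = 3, -1, the continuity of p' gives the tridiagonal system
  1·M_0 + 4·M_1 + 1·M_2 = 6(Δ_1 - Δ_0) = -24
Clamped end conditions give two more equations: 2h_0·M_0 + h_0·M_1 = 6(Δ_0 - p'(0)) = 18 and h_1·M_1 + 2h_1·M_2 = 6(p'(2) - Δ_1) = 30.
Solving the tridiagonal system: M_0 = 17, M_1 = -16, M_2 = 23.

23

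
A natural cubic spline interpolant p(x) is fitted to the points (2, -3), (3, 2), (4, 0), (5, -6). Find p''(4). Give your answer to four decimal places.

Let σ_i = p''(x_i). Step sizes h_i = 1, 1, 1; slopes of the chords Δ_i = (y_(i+1) - y_i)/h_i = 5, -2, -6.
  1·σ_0 + 4·σ_1 + 1·σ_2 = 6(Δ_1 - Δ_0) = -42
  1·σ_1 + 4·σ_2 + 1·σ_3 = 6(Δ_2 - Δ_1) = -24
Natural end conditions: σ_0 = σ_3 = 0.
Forward elimination and back-substitution give σ_0 = 0, σ_1 = -48/5, σ_2 = -18/5, σ_3 = 0.

-3.6000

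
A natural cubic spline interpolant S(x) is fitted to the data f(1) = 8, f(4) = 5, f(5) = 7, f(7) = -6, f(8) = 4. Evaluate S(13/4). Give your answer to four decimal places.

3.6238

Let M_i = S''(x_i). Step sizes h_i = 3, 1, 2, 1; slopes of the chords Δ_i = (y_(i+1) - y_i)/h_i = -1, 2, -13/2, 10.
  3·M_0 + 8·M_1 + 1·M_2 = 6(Δ_1 - Δ_0) = 18
  1·M_1 + 6·M_2 + 2·M_3 = 6(Δ_2 - Δ_1) = -51
  2·M_2 + 6·M_3 + 1·M_4 = 6(Δ_3 - Δ_2) = 99
Natural end conditions: M_0 = M_4 = 0.
Forward elimination and back-substitution give M_0 = 0, M_1 = 108/25, M_2 = -414/25, M_3 = 1101/50, M_4 = 0.
On [1, 4], S(x) = 8 - 79/25·(x - 1) + 0·(x - 1)² + 6/25·(x - 1)³.
With (x - 1) = 9/4: S(13/4) = 2899/800.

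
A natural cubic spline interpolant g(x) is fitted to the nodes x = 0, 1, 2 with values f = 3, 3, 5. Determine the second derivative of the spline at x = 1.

3

Let m_i = g''(x_i). Step sizes h_i = 1, 1; slopes of the chords Δ_i = (y_(i+1) - y_i)/h_i = 0, 2.
  1·m_0 + 4·m_1 + 1·m_2 = 6(Δ_1 - Δ_0) = 12
Natural end conditions: m_0 = m_2 = 0.
Forward elimination and back-substitution give m_0 = 0, m_1 = 3, m_2 = 0.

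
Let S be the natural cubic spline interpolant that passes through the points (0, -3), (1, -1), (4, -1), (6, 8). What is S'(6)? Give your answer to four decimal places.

5.6831

Let σ_i = S''(x_i). Step sizes h_i = 1, 3, 2; slopes of the chords Δ_i = (y_(i+1) - y_i)/h_i = 2, 0, 9/2.
  1·σ_0 + 8·σ_1 + 3·σ_2 = 6(Δ_1 - Δ_0) = -12
  3·σ_1 + 10·σ_2 + 2·σ_3 = 6(Δ_2 - Δ_1) = 27
Natural end conditions: σ_0 = σ_3 = 0.
Forward elimination and back-substitution give σ_0 = 0, σ_1 = -201/71, σ_2 = 252/71, σ_3 = 0.
On [4, 6], S'(x) = b_2 + 2c_2·(x - 4) + 3d_2·(x - 4)² with b_2 = Δ_2 - h_2(2σ_2 + σ_3)/6 = 303/142, c_2 = σ_2/2 = 126/71, d_2 = (σ_3 - σ_2)/(6h_2) = -21/71. So S'(6) = 807/142.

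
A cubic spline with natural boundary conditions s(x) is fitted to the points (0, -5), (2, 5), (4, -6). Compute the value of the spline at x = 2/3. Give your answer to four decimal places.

With m_i denoting the second derivative at x_i, h_i = 2, 2, and Δ_i = (y_(i+1) − y_i)/h_i = 5, -11/2:
  2·m_0 + 8·m_1 + 2·m_2 = 6(Δ_1 - Δ_0) = -63
Natural end conditions: m_0 = m_2 = 0.
Hence m_0 = 0, m_1 = -63/8, m_2 = 0.
On [0, 2], s(x) = -5 + 61/8·x + 0·x² - 21/32·x³.
With x = 2/3: s(2/3) = -1/9.

-0.1111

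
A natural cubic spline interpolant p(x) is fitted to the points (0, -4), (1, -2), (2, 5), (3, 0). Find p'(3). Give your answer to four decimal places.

-8.5333

Write M_i for p''(x_i). With h_i = 1, 1, 1 and divided differences Δ_i = 2, 7, -5, the continuity of p' gives the tridiagonal system
  1·M_0 + 4·M_1 + 1·M_2 = 6(Δ_1 - Δ_0) = 30
  1·M_1 + 4·M_2 + 1·M_3 = 6(Δ_2 - Δ_1) = -72
Natural end conditions: M_0 = M_3 = 0.
Solving the tridiagonal system: M_0 = 0, M_1 = 64/5, M_2 = -106/5, M_3 = 0.
On [2, 3], p'(x) = b_2 + 2c_2·(x - 2) + 3d_2·(x - 2)² with b_2 = Δ_2 - h_2(2M_2 + M_3)/6 = 31/15, c_2 = M_2/2 = -53/5, d_2 = (M_3 - M_2)/(6h_2) = 53/15. So p'(3) = -128/15.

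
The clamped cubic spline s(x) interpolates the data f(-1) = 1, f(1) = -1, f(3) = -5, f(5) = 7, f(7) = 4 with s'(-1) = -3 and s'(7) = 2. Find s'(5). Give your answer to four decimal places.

2.1161

With M_i denoting the second derivative at x_i, h_i = 2, 2, 2, 2, and Δ_i = (y_(i+1) − y_i)/h_i = -1, -2, 6, -3/2:
  2·M_0 + 8·M_1 + 2·M_2 = 6(Δ_1 - Δ_0) = -6
  2·M_1 + 8·M_2 + 2·M_3 = 6(Δ_2 - Δ_1) = 48
  2·M_2 + 8·M_3 + 2·M_4 = 6(Δ_3 - Δ_2) = -45
Clamped end conditions give two more equations: 2h_0·M_0 + h_0·M_1 = 6(Δ_0 - s'(-1)) = 12 and h_3·M_3 + 2h_3·M_4 = 6(s'(7) - Δ_3) = 21.
Hence M_0 = 589/112, M_1 = -253/56, M_2 = 157/16, M_3 = -601/56, M_4 = 1189/112.
On [5, 7], s'(x) = b_3 + 2c_3·(x - 5) + 3d_3·(x - 5)² with b_3 = Δ_3 - h_3(2M_3 + M_4)/6 = 237/112, c_3 = M_3/2 = -601/112, d_3 = (M_4 - M_3)/(6h_3) = 797/448. So s'(5) = 237/112.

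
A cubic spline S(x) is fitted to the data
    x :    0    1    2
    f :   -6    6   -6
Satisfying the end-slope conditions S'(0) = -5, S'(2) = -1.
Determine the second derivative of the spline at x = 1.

Write m_i for S''(x_i). With h_i = 1, 1 and divided differences Δ_i = 12, -12, the continuity of S' gives the tridiagonal system
  1·m_0 + 4·m_1 + 1·m_2 = 6(Δ_1 - Δ_0) = -144
Clamped end conditions give two more equations: 2h_0·m_0 + h_0·m_1 = 6(Δ_0 - S'(0)) = 102 and h_1·m_1 + 2h_1·m_2 = 6(S'(2) - Δ_1) = 66.
Forward elimination and back-substitution give m_0 = 89, m_1 = -76, m_2 = 71.

-76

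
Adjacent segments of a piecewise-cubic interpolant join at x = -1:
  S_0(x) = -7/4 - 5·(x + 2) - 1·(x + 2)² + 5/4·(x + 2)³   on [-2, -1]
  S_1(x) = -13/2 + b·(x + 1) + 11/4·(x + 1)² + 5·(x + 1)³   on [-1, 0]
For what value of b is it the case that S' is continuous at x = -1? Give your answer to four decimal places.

S_0'(x) = -5 - 2·(x + 2) + 15/4·(x + 2)², so S_0'(-1) = -13/4. On the right, S_1'(-1) = b, so b = -13/4.

-3.2500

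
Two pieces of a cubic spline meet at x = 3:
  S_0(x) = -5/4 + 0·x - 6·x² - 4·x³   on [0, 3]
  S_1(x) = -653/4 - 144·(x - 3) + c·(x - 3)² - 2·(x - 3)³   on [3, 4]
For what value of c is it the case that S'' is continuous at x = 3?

S_0''(x) = -12 - 24·x, so S_0''(3) = -84. On the right, S_1''(3) = 2c, so c = -42.

-42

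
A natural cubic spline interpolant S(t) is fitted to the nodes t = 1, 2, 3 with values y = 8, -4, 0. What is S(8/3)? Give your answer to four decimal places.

-2.5185

With σ_i denoting the second derivative at x_i, h_i = 1, 1, and Δ_i = (y_(i+1) − y_i)/h_i = -12, 4:
  1·σ_0 + 4·σ_1 + 1·σ_2 = 6(Δ_1 - Δ_0) = 96
Natural end conditions: σ_0 = σ_2 = 0.
Solving the tridiagonal system: σ_0 = 0, σ_1 = 24, σ_2 = 0.
On [2, 3], S(t) = -4 - 4·(t - 2) + 12·(t - 2)² - 4·(t - 2)³.
With (t - 2) = 2/3: S(8/3) = -68/27.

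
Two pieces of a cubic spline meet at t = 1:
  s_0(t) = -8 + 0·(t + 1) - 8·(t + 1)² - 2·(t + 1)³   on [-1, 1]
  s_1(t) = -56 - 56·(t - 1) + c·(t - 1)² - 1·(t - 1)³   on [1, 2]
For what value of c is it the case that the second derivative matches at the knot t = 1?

s_0''(t) = -16 - 12·(t + 1), so s_0''(1) = -40. On the right, s_1''(1) = 2c, so c = -20.

-20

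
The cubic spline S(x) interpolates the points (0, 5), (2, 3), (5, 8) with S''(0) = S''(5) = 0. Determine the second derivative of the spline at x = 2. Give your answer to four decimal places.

1.6000

Let σ_i = S''(x_i). Step sizes h_i = 2, 3; slopes of the chords Δ_i = (y_(i+1) - y_i)/h_i = -1, 5/3.
  2·σ_0 + 10·σ_1 + 3·σ_2 = 6(Δ_1 - Δ_0) = 16
Natural end conditions: σ_0 = σ_2 = 0.
Hence σ_0 = 0, σ_1 = 8/5, σ_2 = 0.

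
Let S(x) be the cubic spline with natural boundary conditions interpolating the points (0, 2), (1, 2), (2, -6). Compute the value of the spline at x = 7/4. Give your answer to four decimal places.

With m_i denoting the second derivative at x_i, h_i = 1, 1, and Δ_i = (y_(i+1) − y_i)/h_i = 0, -8:
  1·m_0 + 4·m_1 + 1·m_2 = 6(Δ_1 - Δ_0) = -48
Natural end conditions: m_0 = m_2 = 0.
Solving the tridiagonal system: m_0 = 0, m_1 = -12, m_2 = 0.
On [1, 2], S(x) = 2 - 4·(x - 1) - 6·(x - 1)² + 2·(x - 1)³.
With (x - 1) = 3/4: S(7/4) = -113/32.

-3.5313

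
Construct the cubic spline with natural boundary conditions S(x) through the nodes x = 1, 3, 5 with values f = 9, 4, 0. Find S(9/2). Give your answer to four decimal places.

0.9414

Write M_i for S''(x_i). With h_i = 2, 2 and divided differences Δ_i = -5/2, -2, the continuity of S' gives the tridiagonal system
  2·M_0 + 8·M_1 + 2·M_2 = 6(Δ_1 - Δ_0) = 3
Natural end conditions: M_0 = M_2 = 0.
Hence M_0 = 0, M_1 = 3/8, M_2 = 0.
On [3, 5], S(x) = 4 - 9/4·(x - 3) + 3/16·(x - 3)² - 1/32·(x - 3)³.
With (x - 3) = 3/2: S(9/2) = 241/256.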